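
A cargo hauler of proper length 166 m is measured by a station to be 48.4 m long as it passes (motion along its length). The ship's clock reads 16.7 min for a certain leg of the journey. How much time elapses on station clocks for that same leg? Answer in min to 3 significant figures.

Δt ≈ 57.3 min

Length contraction ⇒ γ = L₀/L = 166/48.4 = 3.4298
Time dilation: Δt = γτ₀ = 3.4298 × 16.7 min = 57.3 min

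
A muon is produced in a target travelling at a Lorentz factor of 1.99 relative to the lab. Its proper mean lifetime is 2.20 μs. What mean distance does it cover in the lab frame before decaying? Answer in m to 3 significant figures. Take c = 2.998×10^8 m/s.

β = √(1 − 1/γ²) = √(1 − 1/1.99²) = 0.86457
Dilated lifetime: Δt = γτ₀ = 1.99 × 2.20 μs = 4.3780 μs
d = vΔt = 0.86457c × 4.3780 μs = 2.5920×10^8 m/s × 4.3780×10^-6 s = 1130 m

d ≈ 1130 m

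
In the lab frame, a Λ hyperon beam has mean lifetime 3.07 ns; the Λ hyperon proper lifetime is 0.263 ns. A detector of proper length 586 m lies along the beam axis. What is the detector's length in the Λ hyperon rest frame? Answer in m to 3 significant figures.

L ≈ 50.2 m

Time dilation ⇒ γ = Δt/τ₀ = 3.07/0.263 = 11.673
Length contraction: L = L₀/γ = 586/11.673 = 50.2 m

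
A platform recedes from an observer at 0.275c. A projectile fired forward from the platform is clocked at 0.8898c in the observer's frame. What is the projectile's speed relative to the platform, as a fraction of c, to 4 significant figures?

Inverse velocity addition: u' = (u − v)/(1 − uv/c²)
= (0.8898 − 0.275)/(1 − 0.8898×0.275) = 0.6148/0.755305 = 0.8140

u' ≈ 0.8140c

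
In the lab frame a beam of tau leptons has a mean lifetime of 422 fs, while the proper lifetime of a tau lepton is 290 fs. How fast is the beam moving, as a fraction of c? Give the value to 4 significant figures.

γ = Δt/τ₀ = 422/290 = 1.45517
β = √(1 − 1/γ²) = √(1 − 1/1.45517²) = 0.7265

β ≈ 0.7265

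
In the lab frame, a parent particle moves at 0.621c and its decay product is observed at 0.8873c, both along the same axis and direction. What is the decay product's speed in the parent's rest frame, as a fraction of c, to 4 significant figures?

Inverse velocity addition: u' = (u − v)/(1 − uv/c²)
= (0.8873 − 0.621)/(1 − 0.8873×0.621) = 0.2663/0.448987 = 0.5931

u' ≈ 0.5931c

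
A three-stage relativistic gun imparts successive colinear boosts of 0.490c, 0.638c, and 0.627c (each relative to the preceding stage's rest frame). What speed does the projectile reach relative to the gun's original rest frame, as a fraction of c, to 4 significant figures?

Compose boost 2: (0.638 + 0.490)/(1 + 0.638×0.490) = 1.128/1.31262 = 0.859350
Compose boost 3: (0.627 + 0.859350)/(1 + 0.627×0.859350) = 1.48635/1.53881 = 0.9659

u ≈ 0.9659c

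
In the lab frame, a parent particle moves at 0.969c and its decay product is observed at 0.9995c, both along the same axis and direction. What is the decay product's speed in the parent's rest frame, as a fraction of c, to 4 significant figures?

Inverse velocity addition: u' = (u − v)/(1 − uv/c²)
= (0.9995 − 0.969)/(1 − 0.9995×0.969) = 0.03050/0.0314845 = 0.9687

u' ≈ 0.9687c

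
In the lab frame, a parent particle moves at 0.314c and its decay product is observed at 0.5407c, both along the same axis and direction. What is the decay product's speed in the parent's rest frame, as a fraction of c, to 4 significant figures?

Inverse velocity addition: u' = (u − v)/(1 − uv/c²)
= (0.5407 − 0.314)/(1 − 0.5407×0.314) = 0.2267/0.830220 = 0.2731

u' ≈ 0.2731c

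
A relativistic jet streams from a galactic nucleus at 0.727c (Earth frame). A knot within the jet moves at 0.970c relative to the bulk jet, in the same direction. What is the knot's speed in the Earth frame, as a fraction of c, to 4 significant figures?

u ≈ 0.9952c

Relativistic velocity addition: u = (u' + v)/(1 + u'v/c²)
= (0.970 + 0.727)/(1 + 0.970×0.727) = 1.697/1.70519 = 0.9952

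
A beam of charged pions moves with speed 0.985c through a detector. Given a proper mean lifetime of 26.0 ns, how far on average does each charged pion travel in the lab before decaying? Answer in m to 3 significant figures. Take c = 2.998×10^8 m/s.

γ = 1/√(1 − 0.985²) = 5.7953
Dilated lifetime: Δt = γτ₀ = 5.7953 × 26.0 ns = 150.68 ns
d = vΔt = 0.985c × 150.68 ns = 2.9530×10^8 m/s × 1.5068×10^-7 s = 44.5 m

d ≈ 44.5 m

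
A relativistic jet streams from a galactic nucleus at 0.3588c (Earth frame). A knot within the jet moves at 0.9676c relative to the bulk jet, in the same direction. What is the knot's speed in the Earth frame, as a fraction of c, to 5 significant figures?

Relativistic velocity addition: u = (u' + v)/(1 + u'v/c²)
= (0.9676 + 0.3588)/(1 + 0.9676×0.3588) = 1.3264/1.347175 = 0.98458

u ≈ 0.98458c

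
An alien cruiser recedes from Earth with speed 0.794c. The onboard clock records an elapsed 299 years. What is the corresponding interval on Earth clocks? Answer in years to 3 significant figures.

γ = 1/√(1 − 0.794²) = 1.6450
Time dilation: Δt = γτ₀ = 1.6450 × 299 years = 492 years

Δt ≈ 492 years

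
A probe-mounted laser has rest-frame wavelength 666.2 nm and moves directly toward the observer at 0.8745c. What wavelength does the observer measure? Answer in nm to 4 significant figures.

λ_obs ≈ 172.4 nm

Relativistic Doppler: λ_obs = λ_src √((1−β)/(1+β))
= 666.2 × √(0.125500/1.87450) = 666.2 × 0.258749 = 172.4 nm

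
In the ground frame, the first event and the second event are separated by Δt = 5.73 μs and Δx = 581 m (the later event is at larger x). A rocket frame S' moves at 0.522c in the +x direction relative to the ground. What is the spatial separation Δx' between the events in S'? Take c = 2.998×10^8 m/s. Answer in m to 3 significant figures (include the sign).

γ = 1/√(1 − 0.522²) = 1.1724
Δx' = γ(Δx − vΔt) = 1.1724 × (581 m − 0.522×(2.998×10^8 m/s)×5.73×10^-6 s)
= 1.1724 × (-315.72 m) = -370 m

Δx' ≈ -370 m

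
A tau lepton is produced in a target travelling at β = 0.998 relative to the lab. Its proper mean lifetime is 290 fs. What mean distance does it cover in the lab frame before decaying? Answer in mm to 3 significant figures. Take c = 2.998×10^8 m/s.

γ = 1/√(1 − 0.998²) = 15.819
Dilated lifetime: Δt = γτ₀ = 15.819 × 290 fs = 4587.6 fs
d = vΔt = 0.998c × 4587.6 fs = 2.9920×10^8 m/s × 4.5876×10^-12 s = 1.37 mm

d ≈ 1.37 mm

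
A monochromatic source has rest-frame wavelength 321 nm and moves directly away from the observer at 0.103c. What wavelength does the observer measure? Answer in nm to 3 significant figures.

Relativistic Doppler: λ_obs = λ_src √((1+β)/(1−β))
= 321 × √(1.1030/0.89700) = 321 × 1.1089 = 356 nm

λ_obs ≈ 356 nm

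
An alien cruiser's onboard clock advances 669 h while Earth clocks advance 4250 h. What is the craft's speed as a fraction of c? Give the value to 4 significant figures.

γ = Δt/τ₀ = 4250/669 = 6.35277
β = √(1 − 1/γ²) = √(1 − 1/6.35277²) = 0.9875

β ≈ 0.9875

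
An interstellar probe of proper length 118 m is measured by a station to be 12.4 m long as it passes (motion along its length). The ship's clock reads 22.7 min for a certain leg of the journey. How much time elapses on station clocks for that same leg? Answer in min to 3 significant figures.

Δt ≈ 216 min

Length contraction ⇒ γ = L₀/L = 118/12.4 = 9.5161
Time dilation: Δt = γτ₀ = 9.5161 × 22.7 min = 216 min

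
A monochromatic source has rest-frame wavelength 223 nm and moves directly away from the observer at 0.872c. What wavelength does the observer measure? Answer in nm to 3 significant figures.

Relativistic Doppler: λ_obs = λ_src √((1+β)/(1−β))
= 223 × √(1.8720/0.12800) = 223 × 3.8243 = 853 nm

λ_obs ≈ 853 nm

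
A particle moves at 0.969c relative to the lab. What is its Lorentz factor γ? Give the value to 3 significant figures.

γ ≈ 4.05

γ = 1/√(1 − β²) = 1/√(1 − 0.969²) = 1/√(0.061039) = 4.05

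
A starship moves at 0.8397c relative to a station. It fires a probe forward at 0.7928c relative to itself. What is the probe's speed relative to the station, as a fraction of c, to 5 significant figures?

Relativistic velocity addition: u = (u' + v)/(1 + u'v/c²)
= (0.7928 + 0.8397)/(1 + 0.7928×0.8397) = 1.6325/1.665714 = 0.98006

u ≈ 0.98006c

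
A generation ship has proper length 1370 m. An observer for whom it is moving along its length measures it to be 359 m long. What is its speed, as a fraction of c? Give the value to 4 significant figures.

γ = L₀/L = 1370/359 = 3.81616
β = √(1 − 1/γ²) = 0.9651

β ≈ 0.9651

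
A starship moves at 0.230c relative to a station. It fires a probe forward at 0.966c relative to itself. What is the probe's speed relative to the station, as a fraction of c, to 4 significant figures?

u ≈ 0.9786c

Relativistic velocity addition: u = (u' + v)/(1 + u'v/c²)
= (0.966 + 0.230)/(1 + 0.966×0.230) = 1.196/1.22218 = 0.9786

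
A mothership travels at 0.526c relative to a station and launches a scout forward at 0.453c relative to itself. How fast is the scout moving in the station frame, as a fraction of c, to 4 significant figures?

Compose boost 2: (0.453 + 0.526)/(1 + 0.453×0.526) = 0.9790/1.23828 = 0.7906

u ≈ 0.7906c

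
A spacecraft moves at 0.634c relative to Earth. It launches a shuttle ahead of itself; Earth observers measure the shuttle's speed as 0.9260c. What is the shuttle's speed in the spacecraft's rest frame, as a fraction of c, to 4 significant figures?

Inverse velocity addition: u' = (u − v)/(1 − uv/c²)
= (0.9260 − 0.634)/(1 − 0.9260×0.634) = 0.2920/0.412916 = 0.7072

u' ≈ 0.7072c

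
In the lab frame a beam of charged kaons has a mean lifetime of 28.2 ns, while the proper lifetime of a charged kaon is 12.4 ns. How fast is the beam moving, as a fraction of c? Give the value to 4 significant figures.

β ≈ 0.8981

γ = Δt/τ₀ = 28.2/12.4 = 2.27419
β = √(1 − 1/γ²) = √(1 − 1/2.27419²) = 0.8981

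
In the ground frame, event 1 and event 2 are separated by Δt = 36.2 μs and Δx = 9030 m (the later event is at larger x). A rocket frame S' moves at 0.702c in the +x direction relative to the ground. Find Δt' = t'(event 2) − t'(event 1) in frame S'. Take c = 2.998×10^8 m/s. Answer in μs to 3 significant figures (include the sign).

γ = 1/√(1 − 0.702²) = 1.4041
Δt' = γ(Δt − vΔx/c²) = 1.4041 × (36.2 μs − 0.702×9030 m / (2.998×10^8 m/s))
= 1.4041 × (15.056 μs) = 21.1 μs

Δt' ≈ 21.1 μs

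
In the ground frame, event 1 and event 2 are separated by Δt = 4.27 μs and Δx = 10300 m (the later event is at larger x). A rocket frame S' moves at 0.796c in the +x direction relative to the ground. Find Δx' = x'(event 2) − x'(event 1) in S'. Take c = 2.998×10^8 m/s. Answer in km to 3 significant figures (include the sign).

γ = 1/√(1 − 0.796²) = 1.6521
Δx' = γ(Δx − vΔt) = 1.6521 × (10300 m − 0.796×(2.998×10^8 m/s)×4.27×10^-6 s)
= 1.6521 × (9281.0 m) = 15.3 km

Δx' ≈ 15.3 km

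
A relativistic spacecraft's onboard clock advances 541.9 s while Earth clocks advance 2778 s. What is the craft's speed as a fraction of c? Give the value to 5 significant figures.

γ = Δt/τ₀ = 2778/541.9 = 5.126407
β = √(1 − 1/γ²) = √(1 − 1/5.126407²) = 0.98079

β ≈ 0.98079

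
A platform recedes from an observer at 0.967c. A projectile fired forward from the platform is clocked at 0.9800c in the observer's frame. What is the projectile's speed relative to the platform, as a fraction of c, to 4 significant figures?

u' ≈ 0.2484c

Inverse velocity addition: u' = (u − v)/(1 − uv/c²)
= (0.9800 − 0.967)/(1 − 0.9800×0.967) = 0.01300/0.0523400 = 0.2484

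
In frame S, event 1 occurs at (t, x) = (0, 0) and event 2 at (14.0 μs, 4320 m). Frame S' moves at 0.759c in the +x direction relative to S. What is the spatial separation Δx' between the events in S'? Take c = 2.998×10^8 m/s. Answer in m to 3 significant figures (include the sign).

γ = 1/√(1 − 0.759²) = 1.5359
Δx' = γ(Δx − vΔt) = 1.5359 × (4320 m − 0.759×(2.998×10^8 m/s)×14.0×10^-6 s)
= 1.5359 × (1134.3 m) = 1740 m

Δx' ≈ 1740 m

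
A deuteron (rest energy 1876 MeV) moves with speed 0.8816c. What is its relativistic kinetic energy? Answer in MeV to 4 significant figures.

γ = 1/√(1 − 0.8816²) = 2.11866
K = (γ − 1)m₀c² = (2.11866 − 1) × 1876 MeV = 1.11866 × 1876 MeV = 2099 MeV

K ≈ 2099 MeV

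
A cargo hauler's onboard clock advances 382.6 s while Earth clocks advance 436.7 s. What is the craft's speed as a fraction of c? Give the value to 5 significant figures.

γ = Δt/τ₀ = 436.7/382.6 = 1.141401
β = √(1 − 1/γ²) = √(1 − 1/1.141401²) = 0.48210

β ≈ 0.48210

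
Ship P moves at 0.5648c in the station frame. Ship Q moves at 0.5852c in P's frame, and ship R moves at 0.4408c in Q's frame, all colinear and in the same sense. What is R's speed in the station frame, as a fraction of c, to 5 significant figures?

Compose boost 2: (0.5852 + 0.5648)/(1 + 0.5852×0.5648) = 1.1500/1.330521 = 0.8643231
Compose boost 3: (0.4408 + 0.8643231)/(1 + 0.4408×0.8643231) = 1.305123/1.380994 = 0.94506

u ≈ 0.94506c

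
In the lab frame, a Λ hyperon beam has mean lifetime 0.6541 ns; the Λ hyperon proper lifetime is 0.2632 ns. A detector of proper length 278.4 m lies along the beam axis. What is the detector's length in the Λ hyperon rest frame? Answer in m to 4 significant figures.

L ≈ 112.0 m

Time dilation ⇒ γ = Δt/τ₀ = 0.6541/0.2632 = 2.48518
Length contraction: L = L₀/γ = 278.4/2.48518 = 112.0 m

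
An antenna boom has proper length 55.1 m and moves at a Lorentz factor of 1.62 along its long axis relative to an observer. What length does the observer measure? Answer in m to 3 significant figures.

L ≈ 34.0 m

γ = 1.62 (given)
Length contraction: L = L₀/γ = 55.1/1.62 = 34.0 m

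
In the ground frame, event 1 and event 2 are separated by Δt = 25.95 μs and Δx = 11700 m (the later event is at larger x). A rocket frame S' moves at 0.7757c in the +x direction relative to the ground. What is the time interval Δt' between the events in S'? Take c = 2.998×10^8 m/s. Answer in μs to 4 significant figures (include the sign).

Δt' ≈ -6.849 μs

γ = 1/√(1 − 0.7757²) = 1.58453
Δt' = γ(Δt − vΔx/c²) = 1.58453 × (25.95 μs − 0.7757×11700 m / (2.998×10^8 m/s))
= 1.58453 × (-4.32248 μs) = -6.849 μs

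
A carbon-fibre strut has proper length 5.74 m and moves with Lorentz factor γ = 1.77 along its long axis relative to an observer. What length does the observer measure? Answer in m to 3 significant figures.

L ≈ 3.24 m

γ = 1.77 (given)
Length contraction: L = L₀/γ = 5.74/1.77 = 3.24 m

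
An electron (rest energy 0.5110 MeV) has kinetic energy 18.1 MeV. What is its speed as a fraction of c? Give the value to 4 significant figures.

β ≈ 0.9996

γ = 1 + K/(m₀c²) = 1 + 18.1/0.5110 = 36.4207
β = √(1 − 1/γ²) = 0.9996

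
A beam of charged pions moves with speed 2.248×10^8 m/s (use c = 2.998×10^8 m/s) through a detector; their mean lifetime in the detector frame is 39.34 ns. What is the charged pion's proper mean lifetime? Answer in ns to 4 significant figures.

β = v/c = 2.248×10^8 / 2.998×10^8 = 0.749833
γ = 1/√(1 − 0.749833²) = 1.51143
Proper time: τ₀ = Δt/γ = 39.34/1.51143 = 26.03 ns

τ₀ ≈ 26.03 ns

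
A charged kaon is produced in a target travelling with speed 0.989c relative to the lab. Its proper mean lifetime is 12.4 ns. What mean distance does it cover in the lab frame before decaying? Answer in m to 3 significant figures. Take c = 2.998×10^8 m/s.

d ≈ 24.9 m

γ = 1/√(1 − 0.989²) = 6.7606
Dilated lifetime: Δt = γτ₀ = 6.7606 × 12.4 ns = 83.832 ns
d = vΔt = 0.989c × 83.832 ns = 2.9650×10^8 m/s × 8.3832×10^-8 s = 24.9 m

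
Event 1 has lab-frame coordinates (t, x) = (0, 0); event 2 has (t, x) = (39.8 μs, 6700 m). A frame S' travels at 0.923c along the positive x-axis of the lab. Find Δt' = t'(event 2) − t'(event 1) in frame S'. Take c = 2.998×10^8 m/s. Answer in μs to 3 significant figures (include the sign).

Δt' ≈ 49.8 μs

γ = 1/√(1 − 0.923²) = 2.5988
Δt' = γ(Δt − vΔx/c²) = 2.5988 × (39.8 μs − 0.923×6700 m / (2.998×10^8 m/s))
= 2.5988 × (19.173 μs) = 49.8 μs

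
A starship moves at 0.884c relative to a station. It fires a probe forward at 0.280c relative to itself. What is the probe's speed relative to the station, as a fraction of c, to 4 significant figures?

Relativistic velocity addition: u = (u' + v)/(1 + u'v/c²)
= (0.280 + 0.884)/(1 + 0.280×0.884) = 1.164/1.24752 = 0.9331

u ≈ 0.9331c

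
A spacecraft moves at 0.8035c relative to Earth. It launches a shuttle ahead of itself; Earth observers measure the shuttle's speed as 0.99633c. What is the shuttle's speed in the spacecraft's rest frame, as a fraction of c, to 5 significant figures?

Inverse velocity addition: u' = (u − v)/(1 − uv/c²)
= (0.99633 − 0.8035)/(1 − 0.99633×0.8035) = 0.19283/0.1994488 = 0.96681

u' ≈ 0.96681c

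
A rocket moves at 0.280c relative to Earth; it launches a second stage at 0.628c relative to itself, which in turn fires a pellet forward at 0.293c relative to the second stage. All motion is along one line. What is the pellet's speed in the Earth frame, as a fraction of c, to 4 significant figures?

Compose boost 2: (0.628 + 0.280)/(1 + 0.628×0.280) = 0.9080/1.17584 = 0.772214
Compose boost 3: (0.293 + 0.772214)/(1 + 0.293×0.772214) = 1.06521/1.22626 = 0.8687

u ≈ 0.8687c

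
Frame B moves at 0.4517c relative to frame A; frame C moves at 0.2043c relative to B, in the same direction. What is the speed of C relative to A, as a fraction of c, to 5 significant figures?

u ≈ 0.60058c

Compose boost 2: (0.2043 + 0.4517)/(1 + 0.2043×0.4517) = 0.65600/1.092282 = 0.60058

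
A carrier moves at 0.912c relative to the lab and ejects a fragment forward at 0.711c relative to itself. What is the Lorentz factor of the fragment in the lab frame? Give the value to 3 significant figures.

γ ≈ 5.71

u_lab = (0.711 + 0.912)/(1 + 0.711×0.912) = 1.623/1.64843 = 0.984572
γ = 1/√(1 − 0.984572²) = 5.71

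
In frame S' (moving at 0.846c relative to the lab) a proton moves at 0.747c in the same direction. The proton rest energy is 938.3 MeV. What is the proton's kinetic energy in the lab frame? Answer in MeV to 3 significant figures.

u_lab = (0.747 + 0.846)/(1 + 0.747×0.846) = 0.976126
γ = 1/√(1 − 0.976126²) = 4.6039
K = (γ − 1)m₀c² = (4.6039 − 1) × 938.3 = 3.6039 × 938.3 = 3380 MeV

K ≈ 3380 MeV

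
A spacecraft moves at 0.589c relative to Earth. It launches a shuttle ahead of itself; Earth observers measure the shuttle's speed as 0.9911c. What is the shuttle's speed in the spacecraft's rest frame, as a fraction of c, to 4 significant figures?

Inverse velocity addition: u' = (u − v)/(1 − uv/c²)
= (0.9911 − 0.589)/(1 − 0.9911×0.589) = 0.4021/0.416242 = 0.9660

u' ≈ 0.9660c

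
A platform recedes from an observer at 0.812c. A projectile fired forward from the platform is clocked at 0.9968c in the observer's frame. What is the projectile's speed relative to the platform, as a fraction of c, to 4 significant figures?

Inverse velocity addition: u' = (u − v)/(1 − uv/c²)
= (0.9968 − 0.812)/(1 − 0.9968×0.812) = 0.1848/0.190598 = 0.9696

u' ≈ 0.9696c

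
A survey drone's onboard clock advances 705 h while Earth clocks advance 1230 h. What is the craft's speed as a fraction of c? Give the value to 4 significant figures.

β ≈ 0.8194

γ = Δt/τ₀ = 1230/705 = 1.74468
β = √(1 − 1/γ²) = √(1 − 1/1.74468²) = 0.8194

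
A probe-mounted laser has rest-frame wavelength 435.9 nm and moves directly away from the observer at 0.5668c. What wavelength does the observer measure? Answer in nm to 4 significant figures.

λ_obs ≈ 829.0 nm

Relativistic Doppler: λ_obs = λ_src √((1+β)/(1−β))
= 435.9 × √(1.56680/0.433200) = 435.9 × 1.90179 = 829.0 nm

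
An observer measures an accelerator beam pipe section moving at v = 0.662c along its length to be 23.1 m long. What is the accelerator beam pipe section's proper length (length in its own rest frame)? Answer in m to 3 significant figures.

γ = 1/√(1 − 0.662²) = 1.3342
L₀ = γL = 1.3342 × 23.1 = 30.8 m

L₀ ≈ 30.8 m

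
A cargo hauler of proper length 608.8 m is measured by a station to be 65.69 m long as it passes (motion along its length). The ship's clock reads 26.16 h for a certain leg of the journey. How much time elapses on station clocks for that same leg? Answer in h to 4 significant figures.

Δt ≈ 242.4 h

Length contraction ⇒ γ = L₀/L = 608.8/65.69 = 9.26777
Time dilation: Δt = γτ₀ = 9.26777 × 26.16 h = 242.4 h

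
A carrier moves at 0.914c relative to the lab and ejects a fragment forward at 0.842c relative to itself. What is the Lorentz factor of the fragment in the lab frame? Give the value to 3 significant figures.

u_lab = (0.842 + 0.914)/(1 + 0.842×0.914) = 1.756/1.76959 = 0.992321
γ = 1/√(1 − 0.992321²) = 8.08

γ ≈ 8.08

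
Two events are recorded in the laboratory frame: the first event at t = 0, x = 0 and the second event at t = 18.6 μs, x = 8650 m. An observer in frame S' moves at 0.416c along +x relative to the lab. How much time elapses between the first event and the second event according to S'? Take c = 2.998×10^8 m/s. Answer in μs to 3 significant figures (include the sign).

γ = 1/√(1 − 0.416²) = 1.0997
Δt' = γ(Δt − vΔx/c²) = 1.0997 × (18.6 μs − 0.416×8650 m / (2.998×10^8 m/s))
= 1.0997 × (6.5973 μs) = 7.25 μs

Δt' ≈ 7.25 μs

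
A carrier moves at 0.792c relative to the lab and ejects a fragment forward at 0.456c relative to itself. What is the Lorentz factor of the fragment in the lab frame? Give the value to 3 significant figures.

u_lab = (0.456 + 0.792)/(1 + 0.456×0.792) = 1.248/1.36115 = 0.916870
γ = 1/√(1 − 0.916870²) = 2.51

γ ≈ 2.51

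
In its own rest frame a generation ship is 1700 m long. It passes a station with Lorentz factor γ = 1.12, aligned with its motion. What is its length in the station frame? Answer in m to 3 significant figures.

γ = 1.12 (given)
Length contraction: L = L₀/γ = 1700/1.12 = 1520 m

L ≈ 1520 m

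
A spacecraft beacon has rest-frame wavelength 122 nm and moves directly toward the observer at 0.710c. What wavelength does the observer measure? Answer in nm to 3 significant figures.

Relativistic Doppler: λ_obs = λ_src √((1−β)/(1+β))
= 122 × √(0.29000/1.7100) = 122 × 0.41181 = 50.2 nm

λ_obs ≈ 50.2 nm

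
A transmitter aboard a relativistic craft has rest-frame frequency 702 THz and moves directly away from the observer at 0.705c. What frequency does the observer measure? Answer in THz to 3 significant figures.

Relativistic Doppler: f_obs = f_src √((1−β)/(1+β))
= 702 × √(0.29500/1.7050) = 702 × 0.41596 = 292 THz

f_obs ≈ 292 THz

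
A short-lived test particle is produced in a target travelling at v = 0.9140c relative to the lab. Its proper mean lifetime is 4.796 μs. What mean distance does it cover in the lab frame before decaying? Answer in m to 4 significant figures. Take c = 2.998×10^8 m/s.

d ≈ 3239 m

γ = 1/√(1 − 0.9140²) = 2.46479
Dilated lifetime: Δt = γτ₀ = 2.46479 × 4.796 μs = 11.8211 μs
d = vΔt = 0.9140c × 11.8211 μs = 2.74017×10^8 m/s × 1.18211×10^-5 s = 3239 m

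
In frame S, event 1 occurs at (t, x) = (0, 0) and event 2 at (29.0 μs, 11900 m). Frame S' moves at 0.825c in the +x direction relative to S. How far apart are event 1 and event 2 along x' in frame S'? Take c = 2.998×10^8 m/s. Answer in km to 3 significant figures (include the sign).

Δx' ≈ 8.36 km

γ = 1/√(1 − 0.825²) = 1.7695
Δx' = γ(Δx − vΔt) = 1.7695 × (11900 m − 0.825×(2.998×10^8 m/s)×29.0×10^-6 s)
= 1.7695 × (4727.3 m) = 8.36 km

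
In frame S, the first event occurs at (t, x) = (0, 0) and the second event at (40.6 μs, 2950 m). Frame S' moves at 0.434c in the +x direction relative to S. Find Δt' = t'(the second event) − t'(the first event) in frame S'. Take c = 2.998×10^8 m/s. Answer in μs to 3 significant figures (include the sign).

Δt' ≈ 40.3 μs

γ = 1/√(1 − 0.434²) = 1.1100
Δt' = γ(Δt − vΔx/c²) = 1.1100 × (40.6 μs − 0.434×2950 m / (2.998×10^8 m/s))
= 1.1100 × (36.329 μs) = 40.3 μs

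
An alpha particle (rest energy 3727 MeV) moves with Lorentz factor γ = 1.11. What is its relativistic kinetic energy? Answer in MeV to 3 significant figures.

K ≈ 410 MeV

γ = 1.11 (given)
K = (γ − 1)m₀c² = (1.11 − 1) × 3727 MeV = 0.11000 × 3727 MeV = 410 MeV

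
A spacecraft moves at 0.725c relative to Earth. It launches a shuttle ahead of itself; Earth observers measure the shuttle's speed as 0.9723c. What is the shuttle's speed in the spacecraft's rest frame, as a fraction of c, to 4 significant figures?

u' ≈ 0.8381c

Inverse velocity addition: u' = (u − v)/(1 − uv/c²)
= (0.9723 − 0.725)/(1 − 0.9723×0.725) = 0.2473/0.295083 = 0.8381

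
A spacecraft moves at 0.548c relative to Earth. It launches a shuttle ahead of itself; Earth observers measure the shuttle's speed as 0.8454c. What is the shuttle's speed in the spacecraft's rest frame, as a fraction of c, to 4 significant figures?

u' ≈ 0.5541c

Inverse velocity addition: u' = (u − v)/(1 − uv/c²)
= (0.8454 − 0.548)/(1 − 0.8454×0.548) = 0.2974/0.536721 = 0.5541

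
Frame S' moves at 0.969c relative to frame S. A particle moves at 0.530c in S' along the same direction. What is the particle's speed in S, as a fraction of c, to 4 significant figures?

Relativistic velocity addition: u = (u' + v)/(1 + u'v/c²)
= (0.530 + 0.969)/(1 + 0.530×0.969) = 1.499/1.51357 = 0.9904

u ≈ 0.9904c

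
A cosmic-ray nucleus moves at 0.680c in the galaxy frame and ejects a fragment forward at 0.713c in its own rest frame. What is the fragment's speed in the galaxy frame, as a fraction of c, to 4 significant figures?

Compose boost 2: (0.713 + 0.680)/(1 + 0.713×0.680) = 1.393/1.48484 = 0.9381

u ≈ 0.9381c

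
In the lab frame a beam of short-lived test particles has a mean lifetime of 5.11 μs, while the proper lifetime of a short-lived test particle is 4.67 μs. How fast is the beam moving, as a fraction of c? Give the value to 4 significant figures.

β ≈ 0.4060

γ = Δt/τ₀ = 5.11/4.67 = 1.09422
β = √(1 − 1/γ²) = √(1 − 1/1.09422²) = 0.4060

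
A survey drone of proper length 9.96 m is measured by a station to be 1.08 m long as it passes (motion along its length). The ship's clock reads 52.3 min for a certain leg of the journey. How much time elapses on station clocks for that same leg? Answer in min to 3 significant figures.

Length contraction ⇒ γ = L₀/L = 9.96/1.08 = 9.2222
Time dilation: Δt = γτ₀ = 9.2222 × 52.3 min = 482 min

Δt ≈ 482 min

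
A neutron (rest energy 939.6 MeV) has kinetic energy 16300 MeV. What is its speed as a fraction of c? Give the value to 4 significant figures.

β ≈ 0.9985

γ = 1 + K/(m₀c²) = 1 + 16300/939.6 = 18.3478
β = √(1 − 1/γ²) = 0.9985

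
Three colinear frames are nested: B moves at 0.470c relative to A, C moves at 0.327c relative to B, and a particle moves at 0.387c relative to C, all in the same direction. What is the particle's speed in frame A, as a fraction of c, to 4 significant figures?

Compose boost 2: (0.327 + 0.470)/(1 + 0.327×0.470) = 0.7970/1.15369 = 0.690827
Compose boost 3: (0.387 + 0.690827)/(1 + 0.387×0.690827) = 1.07783/1.26735 = 0.8505

u ≈ 0.8505c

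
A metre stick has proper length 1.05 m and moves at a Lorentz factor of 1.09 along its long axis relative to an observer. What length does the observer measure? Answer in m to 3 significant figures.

γ = 1.09 (given)
Length contraction: L = L₀/γ = 1.05/1.09 = 0.963 m

L ≈ 0.963 m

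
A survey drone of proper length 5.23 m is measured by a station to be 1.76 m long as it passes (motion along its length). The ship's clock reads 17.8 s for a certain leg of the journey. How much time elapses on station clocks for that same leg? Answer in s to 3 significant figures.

Length contraction ⇒ γ = L₀/L = 5.23/1.76 = 2.9716
Time dilation: Δt = γτ₀ = 2.9716 × 17.8 s = 52.9 s

Δt ≈ 52.9 s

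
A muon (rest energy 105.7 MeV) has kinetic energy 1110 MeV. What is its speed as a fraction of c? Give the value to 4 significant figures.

β ≈ 0.9962

γ = 1 + K/(m₀c²) = 1 + 1110/105.7 = 11.5014
β = √(1 − 1/γ²) = 0.9962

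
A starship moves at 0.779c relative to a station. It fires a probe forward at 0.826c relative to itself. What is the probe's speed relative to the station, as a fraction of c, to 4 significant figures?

u ≈ 0.9766c

Relativistic velocity addition: u = (u' + v)/(1 + u'v/c²)
= (0.826 + 0.779)/(1 + 0.826×0.779) = 1.605/1.64345 = 0.9766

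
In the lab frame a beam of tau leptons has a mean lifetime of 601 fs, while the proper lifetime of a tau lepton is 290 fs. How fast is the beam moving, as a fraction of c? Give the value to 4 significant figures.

γ = Δt/τ₀ = 601/290 = 2.07241
β = √(1 − 1/γ²) = √(1 − 1/2.07241²) = 0.8759

β ≈ 0.8759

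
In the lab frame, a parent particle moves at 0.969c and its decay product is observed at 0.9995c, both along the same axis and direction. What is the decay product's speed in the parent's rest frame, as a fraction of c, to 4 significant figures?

u' ≈ 0.9687c

Inverse velocity addition: u' = (u − v)/(1 − uv/c²)
= (0.9995 − 0.969)/(1 − 0.9995×0.969) = 0.03050/0.0314845 = 0.9687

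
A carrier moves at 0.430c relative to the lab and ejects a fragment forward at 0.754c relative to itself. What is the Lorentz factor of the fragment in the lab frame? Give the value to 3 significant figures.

u_lab = (0.754 + 0.430)/(1 + 0.754×0.430) = 1.184/1.32422 = 0.894111
γ = 1/√(1 − 0.894111²) = 2.23

γ ≈ 2.23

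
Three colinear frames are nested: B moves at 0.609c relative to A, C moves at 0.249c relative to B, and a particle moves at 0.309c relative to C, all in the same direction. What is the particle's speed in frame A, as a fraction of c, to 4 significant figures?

u ≈ 0.8568c

Compose boost 2: (0.249 + 0.609)/(1 + 0.249×0.609) = 0.8580/1.15164 = 0.745024
Compose boost 3: (0.309 + 0.745024)/(1 + 0.309×0.745024) = 1.05402/1.23021 = 0.8568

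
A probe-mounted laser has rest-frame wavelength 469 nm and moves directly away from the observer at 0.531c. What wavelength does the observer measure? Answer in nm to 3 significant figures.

λ_obs ≈ 847 nm

Relativistic Doppler: λ_obs = λ_src √((1+β)/(1−β))
= 469 × √(1.5310/0.46900) = 469 × 1.8068 = 847 nm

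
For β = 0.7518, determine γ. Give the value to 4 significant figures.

γ = 1/√(1 − β²) = 1/√(1 − 0.7518²) = 1/√(0.434797) = 1.517

γ ≈ 1.517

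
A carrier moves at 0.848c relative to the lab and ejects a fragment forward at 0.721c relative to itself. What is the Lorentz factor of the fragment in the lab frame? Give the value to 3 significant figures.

u_lab = (0.721 + 0.848)/(1 + 0.721×0.848) = 1.569/1.61141 = 0.973683
γ = 1/√(1 − 0.973683²) = 4.39

γ ≈ 4.39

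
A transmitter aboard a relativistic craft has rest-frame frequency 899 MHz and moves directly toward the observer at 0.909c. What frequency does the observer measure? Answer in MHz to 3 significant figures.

f_obs ≈ 4120 MHz

Relativistic Doppler: f_obs = f_src √((1+β)/(1−β))
= 899 × √(1.9090/0.091000) = 899 × 4.5802 = 4120 MHz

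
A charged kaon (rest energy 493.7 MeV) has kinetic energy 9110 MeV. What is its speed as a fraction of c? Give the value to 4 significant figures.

γ = 1 + K/(m₀c²) = 1 + 9110/493.7 = 19.4525
β = √(1 − 1/γ²) = 0.9987

β ≈ 0.9987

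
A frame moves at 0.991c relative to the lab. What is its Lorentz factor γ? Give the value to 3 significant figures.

γ ≈ 7.47

γ = 1/√(1 − β²) = 1/√(1 − 0.991²) = 1/√(0.017919) = 7.47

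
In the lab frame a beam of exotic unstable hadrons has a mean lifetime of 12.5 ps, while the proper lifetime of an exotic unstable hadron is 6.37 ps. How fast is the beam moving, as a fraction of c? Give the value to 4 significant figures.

γ = Δt/τ₀ = 12.5/6.37 = 1.96232
β = √(1 − 1/γ²) = √(1 − 1/1.96232²) = 0.8604

β ≈ 0.8604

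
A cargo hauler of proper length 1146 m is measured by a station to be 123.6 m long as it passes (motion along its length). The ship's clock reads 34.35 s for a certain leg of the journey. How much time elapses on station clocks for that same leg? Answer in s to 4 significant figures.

Length contraction ⇒ γ = L₀/L = 1146/123.6 = 9.27184
Time dilation: Δt = γτ₀ = 9.27184 × 34.35 s = 318.5 s

Δt ≈ 318.5 s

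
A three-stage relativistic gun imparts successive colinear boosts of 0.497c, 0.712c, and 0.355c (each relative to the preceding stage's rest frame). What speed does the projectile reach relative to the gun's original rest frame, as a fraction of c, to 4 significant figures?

u ≈ 0.9476c

Compose boost 2: (0.712 + 0.497)/(1 + 0.712×0.497) = 1.209/1.35386 = 0.893000
Compose boost 3: (0.355 + 0.893000)/(1 + 0.355×0.893000) = 1.24800/1.31701 = 0.9476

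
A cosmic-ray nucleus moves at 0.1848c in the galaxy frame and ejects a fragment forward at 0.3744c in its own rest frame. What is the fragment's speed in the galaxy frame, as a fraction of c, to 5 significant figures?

u ≈ 0.52301c

Compose boost 2: (0.3744 + 0.1848)/(1 + 0.3744×0.1848) = 0.55920/1.069189 = 0.52301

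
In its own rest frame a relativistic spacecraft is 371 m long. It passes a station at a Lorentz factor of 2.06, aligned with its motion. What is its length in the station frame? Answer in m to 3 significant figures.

γ = 2.06 (given)
Length contraction: L = L₀/γ = 371/2.06 = 180 m

L ≈ 180 m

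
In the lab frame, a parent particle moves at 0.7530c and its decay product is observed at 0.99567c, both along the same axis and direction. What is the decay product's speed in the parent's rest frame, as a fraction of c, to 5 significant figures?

u' ≈ 0.96967c

Inverse velocity addition: u' = (u − v)/(1 − uv/c²)
= (0.99567 − 0.7530)/(1 − 0.99567×0.7530) = 0.24267/0.2502605 = 0.96967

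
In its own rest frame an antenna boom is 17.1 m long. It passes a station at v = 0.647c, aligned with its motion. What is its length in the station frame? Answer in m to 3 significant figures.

γ = 1/√(1 − 0.647²) = 1.3115
Length contraction: L = L₀/γ = 17.1/1.3115 = 13.0 m

L ≈ 13.0 m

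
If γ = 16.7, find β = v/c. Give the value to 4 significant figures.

β ≈ 0.9982

β = √(1 − 1/γ²) = √(1 − 1/16.7²) = √(0.996414) = 0.9982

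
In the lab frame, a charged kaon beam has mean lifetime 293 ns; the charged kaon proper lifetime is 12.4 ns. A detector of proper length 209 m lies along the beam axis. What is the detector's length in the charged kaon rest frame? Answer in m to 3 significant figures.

Time dilation ⇒ γ = Δt/τ₀ = 293/12.4 = 23.629
Length contraction: L = L₀/γ = 209/23.629 = 8.85 m

L ≈ 8.85 m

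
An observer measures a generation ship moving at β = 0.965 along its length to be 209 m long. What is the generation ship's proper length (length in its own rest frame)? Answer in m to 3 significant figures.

L₀ ≈ 797 m

γ = 1/√(1 − 0.965²) = 3.8132
L₀ = γL = 3.8132 × 209 = 797 m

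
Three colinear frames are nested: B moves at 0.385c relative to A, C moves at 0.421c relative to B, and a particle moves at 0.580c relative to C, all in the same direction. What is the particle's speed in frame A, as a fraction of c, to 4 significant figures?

u ≈ 0.9082c

Compose boost 2: (0.421 + 0.385)/(1 + 0.421×0.385) = 0.8060/1.16209 = 0.693581
Compose boost 3: (0.580 + 0.693581)/(1 + 0.580×0.693581) = 1.27358/1.40228 = 0.9082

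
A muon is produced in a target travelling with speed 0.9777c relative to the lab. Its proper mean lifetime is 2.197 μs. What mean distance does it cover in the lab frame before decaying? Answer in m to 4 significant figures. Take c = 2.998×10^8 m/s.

γ = 1/√(1 − 0.9777²) = 4.76176
Dilated lifetime: Δt = γτ₀ = 4.76176 × 2.197 μs = 10.4616 μs
d = vΔt = 0.9777c × 10.4616 μs = 2.93114×10^8 m/s × 1.04616×10^-5 s = 3066 m

d ≈ 3066 m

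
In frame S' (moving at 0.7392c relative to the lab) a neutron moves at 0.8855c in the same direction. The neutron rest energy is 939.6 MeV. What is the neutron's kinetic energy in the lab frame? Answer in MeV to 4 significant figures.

K ≈ 4028 MeV

u_lab = (0.8855 + 0.7392)/(1 + 0.8855×0.7392) = 0.9819520
γ = 1/√(1 − 0.9819520²) = 5.28735
K = (γ − 1)m₀c² = (5.28735 − 1) × 939.6 = 4.28735 × 939.6 = 4028 MeV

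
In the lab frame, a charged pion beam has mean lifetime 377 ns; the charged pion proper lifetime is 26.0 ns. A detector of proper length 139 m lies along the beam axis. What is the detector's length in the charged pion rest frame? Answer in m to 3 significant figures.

Time dilation ⇒ γ = Δt/τ₀ = 377/26.0 = 14.500
Length contraction: L = L₀/γ = 139/14.500 = 9.59 m

L ≈ 9.59 m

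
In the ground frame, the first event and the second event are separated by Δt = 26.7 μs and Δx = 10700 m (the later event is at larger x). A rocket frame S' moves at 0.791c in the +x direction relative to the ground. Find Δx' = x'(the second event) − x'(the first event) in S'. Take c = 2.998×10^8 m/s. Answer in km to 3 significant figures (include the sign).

γ = 1/√(1 − 0.791²) = 1.6345
Δx' = γ(Δx − vΔt) = 1.6345 × (10700 m − 0.791×(2.998×10^8 m/s)×26.7×10^-6 s)
= 1.6345 × (4368.3 m) = 7.14 km

Δx' ≈ 7.14 km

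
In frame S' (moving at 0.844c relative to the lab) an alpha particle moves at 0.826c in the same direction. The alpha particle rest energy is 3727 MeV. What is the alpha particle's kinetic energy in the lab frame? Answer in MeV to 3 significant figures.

u_lab = (0.826 + 0.844)/(1 + 0.826×0.844) = 0.984006
γ = 1/√(1 − 0.984006²) = 5.6137
K = (γ − 1)m₀c² = (5.6137 − 1) × 3727 = 4.6137 × 3727 = 17200 MeV

K ≈ 17200 MeV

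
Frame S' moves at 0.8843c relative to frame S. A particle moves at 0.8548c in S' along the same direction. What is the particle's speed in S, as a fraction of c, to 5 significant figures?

u ≈ 0.99043c

Relativistic velocity addition: u = (u' + v)/(1 + u'v/c²)
= (0.8548 + 0.8843)/(1 + 0.8548×0.8843) = 1.7391/1.755900 = 0.99043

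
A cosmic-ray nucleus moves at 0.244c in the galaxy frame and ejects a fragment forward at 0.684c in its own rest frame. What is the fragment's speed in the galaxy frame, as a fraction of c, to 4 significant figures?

u ≈ 0.7953c

Compose boost 2: (0.684 + 0.244)/(1 + 0.684×0.244) = 0.9280/1.16690 = 0.7953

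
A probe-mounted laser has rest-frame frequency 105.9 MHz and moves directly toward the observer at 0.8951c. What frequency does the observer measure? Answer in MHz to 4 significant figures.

f_obs ≈ 450.1 MHz

Relativistic Doppler: f_obs = f_src √((1+β)/(1−β))
= 105.9 × √(1.89510/0.104900) = 105.9 × 4.25039 = 450.1 MHz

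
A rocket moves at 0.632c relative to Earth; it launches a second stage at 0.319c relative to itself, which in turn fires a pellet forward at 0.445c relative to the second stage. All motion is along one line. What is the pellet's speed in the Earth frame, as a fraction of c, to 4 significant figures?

Compose boost 2: (0.319 + 0.632)/(1 + 0.319×0.632) = 0.9510/1.20161 = 0.791439
Compose boost 3: (0.445 + 0.791439)/(1 + 0.445×0.791439) = 1.23644/1.35219 = 0.9144

u ≈ 0.9144c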